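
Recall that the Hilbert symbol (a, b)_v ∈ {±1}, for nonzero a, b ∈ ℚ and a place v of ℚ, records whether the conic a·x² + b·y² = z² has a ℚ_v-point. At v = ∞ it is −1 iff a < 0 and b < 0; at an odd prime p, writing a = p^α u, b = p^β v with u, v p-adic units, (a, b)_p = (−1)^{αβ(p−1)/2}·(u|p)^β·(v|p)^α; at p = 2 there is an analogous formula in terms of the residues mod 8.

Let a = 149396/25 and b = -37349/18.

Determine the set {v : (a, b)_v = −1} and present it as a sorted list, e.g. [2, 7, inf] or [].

[2, 13]

(a, b) ≡ (221, -442) mod (ℚ^×)²; places V = {2, 3, 5, 13, 17, ∞}.
(a,b)_2: α=2, β=-1; u≡5, v≡3 (mod 8); ε(u)ε(v)=0·1, αω(v)=2·1, βω(u)=-1·1; sum ≡ 1  ⇒  -1.
(a,b)_5: α=-2, u≡1; β=0, v≡2 (mod 5); (1|5)=+1, (2|5)=-1; sign (−1)^0·+1^0·-1^-2 = +1.
(a,b)_17: α=1, u≡2; β=1, v≡13 (mod 17); (2|17)=+1, (13|17)=+1; sign (−1)^0·+1^1·+1^1 = +1.
(a,b)_13: α=3, u≡10; β=3, v≡7 (mod 13); (10|13)=+1, (7|13)=-1; sign (−1)^0·+1^3·-1^3 = -1.
(a,b)_∞: sgn(221)=+, sgn(-442)=−, so +1.
(a,b)_3: α=0, u≡2; β=-2, v≡2 (mod 3); (2|3)=-1, (2|3)=-1; sign (−1)^0·-1^-2·-1^0 = +1.
|Ram(221, -442)| = 2, even; anisotropic at {2, 13}.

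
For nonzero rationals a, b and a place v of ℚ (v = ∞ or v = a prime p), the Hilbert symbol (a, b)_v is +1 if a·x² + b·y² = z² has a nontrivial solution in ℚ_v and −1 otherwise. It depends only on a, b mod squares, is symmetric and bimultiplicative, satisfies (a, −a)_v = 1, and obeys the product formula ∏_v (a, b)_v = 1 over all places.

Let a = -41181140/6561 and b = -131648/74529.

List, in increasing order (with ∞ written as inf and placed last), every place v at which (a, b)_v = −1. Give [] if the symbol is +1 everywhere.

Mod squares: a ≡ -85085, b ≡ -17. Check v ∈ {∞, 2, 3, 5, 7, 11, 13, 17}.
v=∞: -85085 < 0 and -17 < 0  ⇒  (a,b)_∞ = -1.
v=3: a=3^-8·(≡1), b=3^-2·(≡1) mod 3; (1|3)=+1, (1|3)=+1; (−1)^{-8·-2·1}·(+1)^-2·(+1)^-8 = +1.
v=7: a=7^1·(≡2), b=7^-2·(≡4) mod 7; (2|7)=+1, (4|7)=+1; (−1)^{1·-2·3}·(+1)^-2·(+1)^1 = +1.
v=17: a=17^1·(≡5), b=17^1·(≡8) mod 17; (5|17)=-1, (8|17)=+1; (−1)^{1·1·8}·(-1)^1·(+1)^1 = -1.
v=13: a=13^1·(≡11), b=13^-2·(≡10) mod 13; (11|13)=-1, (10|13)=+1; (−1)^{1·-2·6}·(-1)^-2·(+1)^1 = +1.
v=2: v_2(a)=2, v_2(b)=6; units ≡ 3, 7 (mod 8); ε·ε+αω+βω = 1·1+2·0+6·1 ≡ 1  ⇒  (a,b)_2 = -1.
v=5: a=5^1·(≡2), b=5^0·(≡3) mod 5; (2|5)=-1, (3|5)=-1; (−1)^{1·0·2}·(-1)^0·(-1)^1 = -1.
v=11: a=11^3·(≡5), b=11^2·(≡3) mod 11; (5|11)=+1, (3|11)=+1; (−1)^{3·2·5}·(+1)^2·(+1)^3 = +1.
Ram(-85085, -17) = {2, 5, 17, ∞}; no ℚ_2-point on the conic.

[2, 5, 17, inf]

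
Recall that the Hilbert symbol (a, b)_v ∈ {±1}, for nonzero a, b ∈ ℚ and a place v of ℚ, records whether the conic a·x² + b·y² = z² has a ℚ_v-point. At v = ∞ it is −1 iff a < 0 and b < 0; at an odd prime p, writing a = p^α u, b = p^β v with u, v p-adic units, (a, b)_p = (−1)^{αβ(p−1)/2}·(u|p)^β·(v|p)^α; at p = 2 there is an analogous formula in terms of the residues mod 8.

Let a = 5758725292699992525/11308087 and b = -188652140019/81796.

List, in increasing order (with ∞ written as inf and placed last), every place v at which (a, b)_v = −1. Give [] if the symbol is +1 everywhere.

[17, 19]

(a, b) ≡ (42427, -250971) mod (ℚ^×)²; places V = {2, 3, 5, 7, 11, 13, 17, 19, 29, 31, 37, 41, ∞}.
(a,b)_29: α=1, u≡28; β=0, v≡28 (mod 29); (28|29)=+1, (28|29)=+1; sign (−1)^0·+1^0·+1^1 = +1.
(a,b)_37: α=2, u≡10; β=1, v≡27 (mod 37); (10|37)=+1, (27|37)=+1; sign (−1)^0·+1^1·+1^2 = +1.
(a,b)_∞: sgn(42427)=+, sgn(-250971)=−, so +1.
(a,b)_2: α=0, β=-2; u≡3, v≡5 (mod 8); ε(u)ε(v)=1·0, αω(v)=0·1, βω(u)=-2·1; sum ≡ 0  ⇒  +1.
(a,b)_13: α=0, u≡5; β=-2, v≡7 (mod 13); (5|13)=-1, (7|13)=-1; sign (−1)^0·-1^-2·-1^0 = +1.
(a,b)_3: α=8, u≡1; β=3, v≡1 (mod 3); (1|3)=+1, (1|3)=+1; sign (−1)^0·+1^3·+1^8 = +1.
(a,b)_11: α=5, u≡6; β=-2, v≡4 (mod 11); (6|11)=-1, (4|11)=+1; sign (−1)^0·-1^-2·+1^5 = +1.
(a,b)_17: α=2, u≡6; β=5, v≡10 (mod 17); (6|17)=-1, (10|17)=-1; sign (−1)^0·-1^5·-1^2 = -1.
(a,b)_41: α=-2, u≡9; β=0, v≡9 (mod 41); (9|41)=+1, (9|41)=+1; sign (−1)^0·+1^0·+1^-2 = +1.
(a,b)_7: α=-1, u≡5; β=1, v≡1 (mod 7); (5|7)=-1, (1|7)=+1; sign (−1)^1·-1^1·+1^-1 = +1.
(a,b)_19: α=1, u≡18; β=1, v≡13 (mod 19); (18|19)=-1, (13|19)=-1; sign (−1)^1·-1^1·-1^1 = -1.
(a,b)_31: α=-2, u≡19; β=0, v≡2 (mod 31); (19|31)=+1, (2|31)=+1; sign (−1)^0·+1^0·+1^-2 = +1.
(a,b)_5: α=2, u≡3; β=0, v≡1 (mod 5); (3|5)=-1, (1|5)=+1; sign (−1)^0·-1^0·+1^2 = +1.
(42427, -250971 / ℚ) ramifies at {17, 19}: a division algebra.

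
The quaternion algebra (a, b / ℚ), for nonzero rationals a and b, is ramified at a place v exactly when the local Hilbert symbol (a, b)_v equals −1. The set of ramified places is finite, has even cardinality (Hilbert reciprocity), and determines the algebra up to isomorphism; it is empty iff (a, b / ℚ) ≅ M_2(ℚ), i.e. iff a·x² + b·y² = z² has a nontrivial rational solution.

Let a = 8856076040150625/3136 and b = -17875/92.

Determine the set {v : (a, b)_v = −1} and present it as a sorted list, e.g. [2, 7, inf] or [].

[13, 23]

Mod squares: a ≡ 3289, b ≡ -16445. Check v ∈ {∞, 2, 3, 5, 7, 11, 13, 17, 23}.
v=5: a=5^4·(≡1), b=5^3·(≡1) mod 5; (1|5)=+1, (1|5)=+1; (−1)^{4·3·2}·(+1)^3·(+1)^4 = +1.
v=∞: 3289 > 0 and -16445 < 0  ⇒  (a,b)_∞ = +1.
v=11: a=11^3·(≡10), b=11^1·(≡9) mod 11; (10|11)=-1, (9|11)=+1; (−1)^{3·1·5}·(-1)^1·(+1)^3 = +1.
v=7: a=7^-2·(≡6), b=7^0·(≡3) mod 7; (6|7)=-1, (3|7)=-1; (−1)^{-2·0·3}·(-1)^0·(-1)^-2 = +1.
v=13: a=13^3·(≡11), b=13^1·(≡3) mod 13; (11|13)=-1, (3|13)=+1; (−1)^{3·1·6}·(-1)^1·(+1)^3 = -1.
v=2: v_2(a)=-6, v_2(b)=-2; units ≡ 1, 3 (mod 8); ε·ε+αω+βω = 0·1+-6·1+-2·0 ≡ 0  ⇒  (a,b)_2 = +1.
v=23: a=23^1·(≡5), b=23^-1·(≡22) mod 23; (5|23)=-1, (22|23)=-1; (−1)^{1·-1·11}·(-1)^-1·(-1)^1 = -1.
v=17: a=17^2·(≡1), b=17^0·(≡11) mod 17; (1|17)=+1, (11|17)=-1; (−1)^{2·0·8}·(+1)^0·(-1)^2 = +1.
v=3: a=3^6·(≡1), b=3^0·(≡1) mod 3; (1|3)=+1, (1|3)=+1; (−1)^{6·0·1}·(+1)^0·(+1)^6 = +1.
Ram(3289, -16445) = {13, 23}; no ℚ_13-point on the conic.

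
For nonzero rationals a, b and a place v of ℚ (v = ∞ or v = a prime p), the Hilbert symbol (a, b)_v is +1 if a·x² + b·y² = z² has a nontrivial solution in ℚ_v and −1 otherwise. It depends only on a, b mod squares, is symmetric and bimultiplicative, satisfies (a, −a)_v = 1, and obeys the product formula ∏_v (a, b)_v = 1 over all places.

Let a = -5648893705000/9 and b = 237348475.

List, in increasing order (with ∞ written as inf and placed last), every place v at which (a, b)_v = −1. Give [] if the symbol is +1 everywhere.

(a, b) ≡ (-442, 91) mod (ℚ^×)²; places V = {2, 3, 5, 7, 13, 17, 19, ∞}.
(a,b)_17: α=3, u≡8; β=2, v≡5 (mod 17); (8|17)=+1, (5|17)=-1; sign (−1)^0·+1^2·-1^3 = -1.
(a,b)_∞: sgn(-442)=−, sgn(91)=+, so +1.
(a,b)_13: α=1, u≡8; β=1, v≡11 (mod 13); (8|13)=-1, (11|13)=-1; sign (−1)^0·-1^1·-1^1 = +1.
(a,b)_2: α=3, β=0; u≡3, v≡3 (mod 8); ε(u)ε(v)=1·1, αω(v)=3·1, βω(u)=0·1; sum ≡ 0  ⇒  +1.
(a,b)_5: α=4, u≡3; β=2, v≡4 (mod 5); (3|5)=-1, (4|5)=+1; sign (−1)^0·-1^2·+1^4 = +1.
(a,b)_19: α=2, u≡14; β=2, v≡18 (mod 19); (14|19)=-1, (18|19)=-1; sign (−1)^0·-1^2·-1^2 = +1.
(a,b)_3: α=-2, u≡2; β=0, v≡1 (mod 3); (2|3)=-1, (1|3)=+1; sign (−1)^0·-1^0·+1^-2 = +1.
(a,b)_7: α=2, u≡3; β=1, v≡3 (mod 7); (3|7)=-1, (3|7)=-1; sign (−1)^0·-1^1·-1^2 = -1.
Ram(-442, 91) = {7, 17}; no ℚ_7-point on the conic.

[7, 17]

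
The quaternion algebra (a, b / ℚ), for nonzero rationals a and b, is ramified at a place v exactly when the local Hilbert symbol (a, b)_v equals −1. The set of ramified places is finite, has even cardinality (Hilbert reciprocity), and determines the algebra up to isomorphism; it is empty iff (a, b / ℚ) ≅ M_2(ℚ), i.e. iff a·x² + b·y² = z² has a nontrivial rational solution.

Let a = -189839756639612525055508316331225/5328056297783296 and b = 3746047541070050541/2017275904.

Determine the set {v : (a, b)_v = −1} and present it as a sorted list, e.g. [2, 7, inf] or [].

[2, 19, 31, 37, 41, 47]

(a, b) ≡ (-5289, 132130959) mod (ℚ^×)²; places V = {2, 3, 5, 7, 11, 13, 17, 19, 23, 31, 37, 41, 43, 47, ∞}.
(a,b)_5: α=2, u≡1; β=0, v≡4 (mod 5); (1|5)=+1, (4|5)=+1; sign (−1)^0·+1^0·+1^2 = +1.
(a,b)_∞: sgn(-5289)=−, sgn(132130959)=+, so +1.
(a,b)_17: α=4, u≡8; β=2, v≡12 (mod 17); (8|17)=+1, (12|17)=-1; sign (−1)^0·+1^2·-1^4 = +1.
(a,b)_41: α=3, u≡17; β=2, v≡7 (mod 41); (17|41)=-1, (7|41)=-1; sign (−1)^0·-1^2·-1^3 = -1.
(a,b)_3: α=7, u≡1; β=9, v≡2 (mod 3); (1|3)=+1, (2|3)=-1; sign (−1)^1·+1^9·-1^7 = +1.
(a,b)_7: α=-4, u≡3; β=-2, v≡4 (mod 7); (3|7)=-1, (4|7)=+1; sign (−1)^0·-1^-2·+1^-4 = +1.
(a,b)_11: α=-2, u≡8; β=0, v≡1 (mod 11); (8|11)=-1, (1|11)=+1; sign (−1)^0·-1^0·+1^-2 = +1.
(a,b)_31: α=2, u≡12; β=1, v≡15 (mod 31); (12|31)=-1, (15|31)=-1; sign (−1)^0·-1^1·-1^2 = -1.
(a,b)_37: α=2, u≡22; β=1, v≡15 (mod 37); (22|37)=-1, (15|37)=-1; sign (−1)^0·-1^1·-1^2 = -1.
(a,b)_23: α=-4, u≡16; β=-2, v≡22 (mod 23); (16|23)=+1, (22|23)=-1; sign (−1)^0·+1^-2·-1^-4 = +1.
(a,b)_13: α=6, u≡2; β=2, v≡3 (mod 13); (2|13)=-1, (3|13)=+1; sign (−1)^0·-1^2·+1^6 = +1.
(a,b)_19: α=0, u≡12; β=-1, v≡3 (mod 19); (12|19)=-1, (3|19)=-1; sign (−1)^0·-1^-1·-1^0 = -1.
(a,b)_43: α=1, u≡35; β=1, v≡42 (mod 43); (35|43)=+1, (42|43)=-1; sign (−1)^1·+1^1·-1^1 = +1.
(a,b)_2: α=-16, β=-12; u≡7, v≡7 (mod 8); ε(u)ε(v)=1·1, αω(v)=-16·0, βω(u)=-12·0; sum ≡ 1  ⇒  -1.
(a,b)_47: α=2, u≡30; β=1, v≡35 (mod 47); (30|47)=-1, (35|47)=-1; sign (−1)^0·-1^1·-1^2 = -1.
Ram(-5289, 132130959) = {2, 19, 31, 37, 41, 47}; no ℚ_2-point on the conic.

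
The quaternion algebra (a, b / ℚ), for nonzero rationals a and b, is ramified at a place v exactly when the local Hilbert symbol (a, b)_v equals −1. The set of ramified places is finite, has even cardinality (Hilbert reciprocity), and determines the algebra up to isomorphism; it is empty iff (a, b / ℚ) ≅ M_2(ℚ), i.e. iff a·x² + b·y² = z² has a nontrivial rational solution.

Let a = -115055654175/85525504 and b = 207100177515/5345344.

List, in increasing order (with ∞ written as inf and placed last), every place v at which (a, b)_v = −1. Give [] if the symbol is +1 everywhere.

Mod squares: a ≡ -7, b ≡ 35. Check v ∈ {∞, 2, 3, 5, 7, 11, 17, 37}.
v=7: a=7^3·(≡5), b=7^3·(≡3) mod 7; (5|7)=-1, (3|7)=-1; (−1)^{3·3·3}·(-1)^3·(-1)^3 = -1.
v=11: a=11^2·(≡5), b=11^2·(≡10) mod 11; (5|11)=+1, (10|11)=-1; (−1)^{2·2·5}·(+1)^2·(-1)^2 = +1.
v=3: a=3^4·(≡2), b=3^6·(≡2) mod 3; (2|3)=-1, (2|3)=-1; (−1)^{4·6·1}·(-1)^6·(-1)^4 = +1.
v=2: v_2(a)=-10, v_2(b)=-6; units ≡ 1, 3 (mod 8); ε·ε+αω+βω = 0·1+-10·1+-6·0 ≡ 0  ⇒  (a,b)_2 = +1.
v=37: a=37^2·(≡28), b=37^2·(≡15) mod 37; (28|37)=+1, (15|37)=-1; (−1)^{2·2·18}·(+1)^2·(-1)^2 = +1.
v=∞: -7 < 0 and 35 > 0  ⇒  (a,b)_∞ = +1.
v=5: a=5^2·(≡2), b=5^1·(≡2) mod 5; (2|5)=-1, (2|5)=-1; (−1)^{2·1·2}·(-1)^1·(-1)^2 = -1.
v=17: a=17^-4·(≡7), b=17^-4·(≡16) mod 17; (7|17)=-1, (16|17)=+1; (−1)^{-4·-4·8}·(-1)^-4·(+1)^-4 = +1.
Ram(-7, 35) = {5, 7}; no ℚ_5-point on the conic.

[5, 7]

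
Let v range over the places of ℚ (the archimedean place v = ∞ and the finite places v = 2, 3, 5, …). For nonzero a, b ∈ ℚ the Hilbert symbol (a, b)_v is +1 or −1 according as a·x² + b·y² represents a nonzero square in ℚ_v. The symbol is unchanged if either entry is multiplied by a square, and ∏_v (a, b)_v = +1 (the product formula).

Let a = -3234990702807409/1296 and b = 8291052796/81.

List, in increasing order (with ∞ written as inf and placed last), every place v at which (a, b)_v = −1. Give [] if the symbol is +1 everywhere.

(a, b) ≡ (-481, 31) mod (ℚ^×)²; places V = {2, 3, 7, 13, 17, 19, 31, 37, ∞}.
(a,b)_2: α=-4, β=2; u≡7, v≡7 (mod 8); ε(u)ε(v)=1·1, αω(v)=-4·0, βω(u)=2·0; sum ≡ 1  ⇒  -1.
(a,b)_37: α=3, u≡23; β=2, v≡23 (mod 37); (23|37)=-1, (23|37)=-1; sign (−1)^0·-1^2·-1^3 = -1.
(a,b)_13: α=1, u≡2; β=2, v≡2 (mod 13); (2|13)=-1, (2|13)=-1; sign (−1)^0·-1^2·-1^1 = -1.
(a,b)_3: α=-4, u≡2; β=-4, v≡1 (mod 3); (2|3)=-1, (1|3)=+1; sign (−1)^0·-1^-4·+1^-4 = +1.
(a,b)_17: α=2, u≡11; β=2, v≡7 (mod 17); (11|17)=-1, (7|17)=-1; sign (−1)^0·-1^2·-1^2 = +1.
(a,b)_31: α=2, u≡12; β=1, v≡25 (mod 31); (12|31)=-1, (25|31)=+1; sign (−1)^0·-1^1·+1^2 = -1.
(a,b)_∞: sgn(-481)=−, sgn(31)=+, so +1.
(a,b)_19: α=2, u≡15; β=0, v≡3 (mod 19); (15|19)=-1, (3|19)=-1; sign (−1)^0·-1^0·-1^2 = +1.
(a,b)_7: α=2, u≡2; β=0, v≡3 (mod 7); (2|7)=+1, (3|7)=-1; sign (−1)^0·+1^0·-1^2 = +1.
Ram(-481, 31) = {2, 13, 31, 37}; no ℚ_2-point on the conic.

[2, 13, 31, 37]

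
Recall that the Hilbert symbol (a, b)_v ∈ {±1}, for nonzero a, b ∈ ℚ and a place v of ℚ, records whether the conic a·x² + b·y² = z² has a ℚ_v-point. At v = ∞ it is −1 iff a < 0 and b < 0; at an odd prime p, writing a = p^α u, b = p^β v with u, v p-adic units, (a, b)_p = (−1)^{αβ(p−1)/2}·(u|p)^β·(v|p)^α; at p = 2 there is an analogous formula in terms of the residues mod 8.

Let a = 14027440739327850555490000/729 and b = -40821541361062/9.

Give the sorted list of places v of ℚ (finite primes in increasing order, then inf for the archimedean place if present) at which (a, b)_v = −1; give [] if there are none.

(a, b) ≡ (6061, -22678) mod (ℚ^×)²; places V = {2, 3, 5, 7, 11, 17, 19, 23, 29, ∞}.
(a,b)_3: α=-6, u≡1; β=-2, v≡2 (mod 3); (1|3)=+1, (2|3)=-1; sign (−1)^0·+1^-2·-1^-6 = +1.
(a,b)_5: α=4, u≡1; β=0, v≡2 (mod 5); (1|5)=+1, (2|5)=-1; sign (−1)^0·+1^0·-1^4 = +1.
(a,b)_23: α=2, u≡12; β=1, v≡6 (mod 23); (12|23)=+1, (6|23)=+1; sign (−1)^0·+1^1·+1^2 = +1.
(a,b)_∞: sgn(6061)=+, sgn(-22678)=−, so +1.
(a,b)_29: α=5, u≡13; β=3, v≡22 (mod 29); (13|29)=+1, (22|29)=+1; sign (−1)^0·+1^3·+1^5 = +1.
(a,b)_11: α=3, u≡3; β=2, v≡1 (mod 11); (3|11)=+1, (1|11)=+1; sign (−1)^0·+1^2·+1^3 = +1.
(a,b)_17: α=2, u≡8; β=1, v≡8 (mod 17); (8|17)=+1, (8|17)=+1; sign (−1)^0·+1^1·+1^2 = +1.
(a,b)_19: α=3, u≡8; β=2, v≡15 (mod 19); (8|19)=-1, (15|19)=-1; sign (−1)^0·-1^2·-1^3 = -1.
(a,b)_7: α=2, u≡3; β=2, v≡1 (mod 7); (3|7)=-1, (1|7)=+1; sign (−1)^0·-1^2·+1^2 = +1.
(a,b)_2: α=4, β=1; u≡5, v≡5 (mod 8); ε(u)ε(v)=0·0, αω(v)=4·1, βω(u)=1·1; sum ≡ 1  ⇒  -1.
(6061, -22678 / ℚ) ramifies at {2, 19}: a division algebra.

[2, 19]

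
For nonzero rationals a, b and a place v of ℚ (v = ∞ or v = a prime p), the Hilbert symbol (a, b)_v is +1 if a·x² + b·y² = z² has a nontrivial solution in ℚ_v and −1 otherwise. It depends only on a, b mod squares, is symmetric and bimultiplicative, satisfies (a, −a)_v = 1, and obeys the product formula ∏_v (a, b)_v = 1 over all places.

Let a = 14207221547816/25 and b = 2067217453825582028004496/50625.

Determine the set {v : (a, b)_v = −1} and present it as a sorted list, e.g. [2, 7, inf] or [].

[29, 43]

(a, b) ≡ (1034, 58609) mod (ℚ^×)²; places V = {2, 3, 5, 7, 11, 29, 43, 47, ∞}.
(a,b)_2: α=3, β=4; u≡5, v≡1 (mod 8); ε(u)ε(v)=0·0, αω(v)=3·0, βω(u)=4·1; sum ≡ 0  ⇒  +1.
(a,b)_47: α=3, u≡38; β=5, v≡32 (mod 47); (38|47)=-1, (32|47)=+1; sign (−1)^1·-1^5·+1^3 = +1.
(a,b)_∞: sgn(1034)=+, sgn(58609)=+, so +1.
(a,b)_11: α=1, u≡8; β=2, v≡1 (mod 11); (8|11)=-1, (1|11)=+1; sign (−1)^0·-1^2·+1^1 = +1.
(a,b)_43: α=2, u≡30; β=3, v≡32 (mod 43); (30|43)=-1, (32|43)=-1; sign (−1)^0·-1^3·-1^2 = -1.
(a,b)_7: α=0, u≡6; β=4, v≡5 (mod 7); (6|7)=-1, (5|7)=-1; sign (−1)^0·-1^4·-1^0 = +1.
(a,b)_29: α=2, u≡27; β=3, v≡16 (mod 29); (27|29)=-1, (16|29)=+1; sign (−1)^0·-1^3·+1^2 = -1.
(a,b)_3: α=0, u≡2; β=-4, v≡1 (mod 3); (2|3)=-1, (1|3)=+1; sign (−1)^0·-1^-4·+1^0 = +1.
(a,b)_5: α=-2, u≡1; β=-4, v≡1 (mod 5); (1|5)=+1, (1|5)=+1; sign (−1)^0·+1^-4·+1^-2 = +1.
(1034, 58609 / ℚ) ramifies at {29, 43}: a division algebra.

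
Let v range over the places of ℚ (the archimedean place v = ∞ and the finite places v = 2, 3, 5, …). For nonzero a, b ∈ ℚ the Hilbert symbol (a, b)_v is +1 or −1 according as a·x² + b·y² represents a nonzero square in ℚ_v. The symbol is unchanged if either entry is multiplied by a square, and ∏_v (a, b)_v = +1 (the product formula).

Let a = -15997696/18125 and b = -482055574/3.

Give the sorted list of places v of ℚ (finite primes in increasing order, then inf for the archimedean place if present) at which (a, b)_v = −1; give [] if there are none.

(a, b) ≡ (-1812239, -4006002) mod (ℚ^×)²; places V = {2, 3, 5, 7, 11, 13, 19, 23, 29, ∞}.
(a,b)_19: α=1, u≡18; β=2, v≡8 (mod 19); (18|19)=-1, (8|19)=-1; sign (−1)^0·-1^2·-1^1 = -1.
(a,b)_23: α=1, u≡14; β=1, v≡14 (mod 23); (14|23)=-1, (14|23)=-1; sign (−1)^1·-1^1·-1^1 = -1.
(a,b)_13: α=1, u≡9; β=1, v≡5 (mod 13); (9|13)=+1, (5|13)=-1; sign (−1)^0·+1^1·-1^1 = -1.
(a,b)_29: α=-1, u≡6; β=1, v≡26 (mod 29); (6|29)=+1, (26|29)=-1; sign (−1)^0·+1^1·-1^-1 = -1.
(a,b)_∞: sgn(-1812239)=−, sgn(-4006002)=−, so -1.
(a,b)_2: α=8, β=1; u≡1, v≡7 (mod 8); ε(u)ε(v)=0·1, αω(v)=8·0, βω(u)=1·0; sum ≡ 0  ⇒  +1.
(a,b)_11: α=1, u≡5; β=1, v≡6 (mod 11); (5|11)=+1, (6|11)=-1; sign (−1)^1·+1^1·-1^1 = +1.
(a,b)_3: α=0, u≡1; β=-1, v≡2 (mod 3); (1|3)=+1, (2|3)=-1; sign (−1)^0·+1^-1·-1^0 = +1.
(a,b)_7: α=0, u≡3; β=1, v≡5 (mod 7); (3|7)=-1, (5|7)=-1; sign (−1)^0·-1^1·-1^0 = -1.
(a,b)_5: α=-4, u≡1; β=0, v≡2 (mod 5); (1|5)=+1, (2|5)=-1; sign (−1)^0·+1^0·-1^-4 = +1.
|Ram(-1812239, -4006002)| = 6, even; anisotropic at {7, 13, 19, 23, 29, ∞}.

[7, 13, 19, 23, 29, inf]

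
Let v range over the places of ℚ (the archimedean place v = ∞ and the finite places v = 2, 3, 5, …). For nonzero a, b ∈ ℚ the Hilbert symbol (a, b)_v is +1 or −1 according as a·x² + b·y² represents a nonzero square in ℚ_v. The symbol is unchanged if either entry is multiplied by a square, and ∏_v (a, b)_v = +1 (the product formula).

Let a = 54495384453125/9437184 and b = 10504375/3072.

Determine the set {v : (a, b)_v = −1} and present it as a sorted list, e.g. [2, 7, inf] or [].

(a, b) ≡ (5, 21) mod (ℚ^×)²; places V = {2, 3, 5, 7, 11, ∞}.
(a,b)_11: α=2, u≡3; β=0, v≡8 (mod 11); (3|11)=+1, (8|11)=-1; sign (−1)^0·+1^0·-1^2 = +1.
(a,b)_7: α=8, u≡3; β=5, v≡5 (mod 7); (3|7)=-1, (5|7)=-1; sign (−1)^0·-1^5·-1^8 = -1.
(a,b)_5: α=7, u≡4; β=4, v≡1 (mod 5); (4|5)=+1, (1|5)=+1; sign (−1)^0·+1^4·+1^7 = +1.
(a,b)_3: α=-2, u≡2; β=-1, v≡1 (mod 3); (2|3)=-1, (1|3)=+1; sign (−1)^0·-1^-1·+1^-2 = -1.
(a,b)_2: α=-20, β=-10; u≡5, v≡5 (mod 8); ε(u)ε(v)=0·0, αω(v)=-20·1, βω(u)=-10·1; sum ≡ 0  ⇒  +1.
(a,b)_∞: sgn(5)=+, sgn(21)=+, so +1.
(5, 21 / ℚ) ramifies at {3, 7}: a division algebra.

[3, 7]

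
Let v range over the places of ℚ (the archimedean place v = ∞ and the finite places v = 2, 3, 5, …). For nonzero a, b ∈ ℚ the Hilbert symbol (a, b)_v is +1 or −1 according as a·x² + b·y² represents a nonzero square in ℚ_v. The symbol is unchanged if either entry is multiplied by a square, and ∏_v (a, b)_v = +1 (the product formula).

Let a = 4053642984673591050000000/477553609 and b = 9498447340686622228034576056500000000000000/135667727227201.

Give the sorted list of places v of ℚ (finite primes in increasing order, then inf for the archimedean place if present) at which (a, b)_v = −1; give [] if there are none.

[2, 5, 19, 31, 37, 43]

Mod squares: a ≡ 16058, b ≡ 4085. Check v ∈ {∞, 2, 3, 5, 7, 13, 17, 19, 23, 31, 37, 41, 43}.
v=37: a=37^1·(≡9), b=37^2·(≡15) mod 37; (9|37)=+1, (15|37)=-1; (−1)^{1·2·18}·(+1)^2·(-1)^1 = -1.
v=7: a=7^3·(≡6), b=7^6·(≡1) mod 7; (6|7)=-1, (1|7)=+1; (−1)^{3·6·3}·(-1)^6·(+1)^3 = +1.
v=31: a=31^1·(≡15), b=31^2·(≡23) mod 31; (15|31)=-1, (23|31)=-1; (−1)^{1·2·15}·(-1)^2·(-1)^1 = -1.
v=13: a=13^-2·(≡9), b=13^-4·(≡1) mod 13; (9|13)=+1, (1|13)=+1; (−1)^{-2·-4·6}·(+1)^-4·(+1)^-2 = +1.
v=43: a=43^2·(≡22), b=43^3·(≡4) mod 43; (22|43)=-1, (4|43)=+1; (−1)^{2·3·21}·(-1)^3·(+1)^2 = -1.
v=23: a=23^2·(≡6), b=23^2·(≡22) mod 23; (6|23)=+1, (22|23)=-1; (−1)^{2·2·11}·(+1)^2·(-1)^2 = +1.
v=17: a=17^2·(≡14), b=17^2·(≡3) mod 17; (14|17)=-1, (3|17)=-1; (−1)^{2·2·8}·(-1)^2·(-1)^2 = +1.
v=5: a=5^8·(≡2), b=5^15·(≡2) mod 5; (2|5)=-1, (2|5)=-1; (−1)^{8·15·2}·(-1)^15·(-1)^8 = -1.
v=2: v_2(a)=7, v_2(b)=14; units ≡ 5, 5 (mod 8); ε·ε+αω+βω = 0·0+7·1+14·1 ≡ 1  ⇒  (a,b)_2 = -1.
v=3: a=3^6·(≡2), b=3^12·(≡2) mod 3; (2|3)=-1, (2|3)=-1; (−1)^{6·12·1}·(-1)^12·(-1)^6 = +1.
v=19: a=19^0·(≡12), b=19^1·(≡1) mod 19; (12|19)=-1, (1|19)=+1; (−1)^{0·1·9}·(-1)^1·(+1)^0 = -1.
v=41: a=41^-4·(≡17), b=41^-6·(≡19) mod 41; (17|41)=-1, (19|41)=-1; (−1)^{-4·-6·20}·(-1)^-6·(-1)^-4 = +1.
v=∞: 16058 > 0 and 4085 > 0  ⇒  (a,b)_∞ = +1.
(16058, 4085 / ℚ) ramifies at {2, 5, 19, 31, 37, 43}: a division algebra.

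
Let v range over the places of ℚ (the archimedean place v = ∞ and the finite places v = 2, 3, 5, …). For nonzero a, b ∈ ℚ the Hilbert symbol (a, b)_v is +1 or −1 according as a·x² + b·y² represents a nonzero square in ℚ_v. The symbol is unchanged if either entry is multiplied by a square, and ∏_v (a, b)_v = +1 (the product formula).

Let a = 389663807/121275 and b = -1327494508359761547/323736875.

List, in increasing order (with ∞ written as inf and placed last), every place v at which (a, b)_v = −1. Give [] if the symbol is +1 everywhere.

[29, 47]

(a, b) ≡ (13717, -3792764217) mod (ℚ^×)²; places V = {2, 3, 5, 7, 11, 13, 29, 31, 37, 43, 47, 53, ∞}.
(a,b)_11: α=-1, u≡9; β=-1, v≡2 (mod 11); (9|11)=+1, (2|11)=-1; sign (−1)^1·+1^-1·-1^-1 = +1.
(a,b)_53: α=0, u≡40; β=1, v≡21 (mod 53); (40|53)=+1, (21|53)=-1; sign (−1)^0·+1^1·-1^0 = +1.
(a,b)_13: α=2, u≡8; β=2, v≡6 (mod 13); (8|13)=-1, (6|13)=-1; sign (−1)^0·-1^2·-1^2 = +1.
(a,b)_∞: sgn(13717)=+, sgn(-3792764217)=−, so +1.
(a,b)_37: α=0, u≡16; β=3, v≡34 (mod 37); (16|37)=+1, (34|37)=+1; sign (−1)^0·+1^3·+1^0 = +1.
(a,b)_7: α=-2, u≡2; β=-2, v≡3 (mod 7); (2|7)=+1, (3|7)=-1; sign (−1)^0·+1^-2·-1^-2 = +1.
(a,b)_5: α=-2, u≡2; β=-4, v≡2 (mod 5); (2|5)=-1, (2|5)=-1; sign (−1)^0·-1^-4·-1^-2 = +1.
(a,b)_31: α=0, u≡23; β=-2, v≡30 (mod 31); (23|31)=-1, (30|31)=-1; sign (−1)^0·-1^-2·-1^0 = +1.
(a,b)_3: α=-2, u≡1; β=3, v≡2 (mod 3); (1|3)=+1, (2|3)=-1; sign (−1)^0·+1^3·-1^-2 = +1.
(a,b)_43: α=3, u≡20; β=3, v≡11 (mod 43); (20|43)=-1, (11|43)=+1; sign (−1)^1·-1^3·+1^3 = +1.
(a,b)_2: α=0, β=0; u≡5, v≡7 (mod 8); ε(u)ε(v)=0·1, αω(v)=0·0, βω(u)=0·1; sum ≡ 0  ⇒  +1.
(a,b)_47: α=0, u≡26; β=1, v≡7 (mod 47); (26|47)=-1, (7|47)=+1; sign (−1)^0·-1^1·+1^0 = -1.
(a,b)_29: α=1, u≡1; β=1, v≡17 (mod 29); (1|29)=+1, (17|29)=-1; sign (−1)^0·+1^1·-1^1 = -1.
(13717, -3792764217 / ℚ) ramifies at {29, 47}: a division algebra.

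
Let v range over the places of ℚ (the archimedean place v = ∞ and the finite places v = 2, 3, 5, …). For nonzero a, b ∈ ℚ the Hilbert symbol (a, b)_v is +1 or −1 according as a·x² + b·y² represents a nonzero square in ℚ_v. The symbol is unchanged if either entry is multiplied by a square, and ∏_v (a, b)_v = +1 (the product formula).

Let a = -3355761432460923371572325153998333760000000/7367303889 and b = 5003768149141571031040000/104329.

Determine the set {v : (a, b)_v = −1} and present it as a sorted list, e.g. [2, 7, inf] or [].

[2, 23, 43, 47]

Mod squares: a ≡ -1172885, b ≡ 52546. Check v ∈ {∞, 2, 3, 5, 7, 11, 13, 17, 19, 23, 29, 31, 43, 47}.
v=17: a=17^-4·(≡16), b=17^-2·(≡8) mod 17; (16|17)=+1, (8|17)=+1; (−1)^{-4·-2·8}·(+1)^-2·(+1)^-4 = +1.
v=5: a=5^7·(≡3), b=5^4·(≡1) mod 5; (3|5)=-1, (1|5)=+1; (−1)^{7·4·2}·(-1)^4·(+1)^7 = +1.
v=31: a=31^3·(≡28), b=31^2·(≡7) mod 31; (28|31)=+1, (7|31)=+1; (−1)^{3·2·15}·(+1)^2·(+1)^3 = +1.
v=11: a=11^-2·(≡5), b=11^0·(≡10) mod 11; (5|11)=+1, (10|11)=-1; (−1)^{-2·0·5}·(+1)^0·(-1)^-2 = +1.
v=23: a=23^3·(≡22), b=23^2·(≡14) mod 23; (22|23)=-1, (14|23)=-1; (−1)^{3·2·11}·(-1)^2·(-1)^3 = -1.
v=43: a=43^2·(≡20), b=43^1·(≡42) mod 43; (20|43)=-1, (42|43)=-1; (−1)^{2·1·21}·(-1)^1·(-1)^2 = -1.
v=7: a=7^5·(≡1), b=7^2·(≡2) mod 7; (1|7)=+1, (2|7)=+1; (−1)^{5·2·3}·(+1)^2·(+1)^5 = +1.
v=3: a=3^-6·(≡1), b=3^0·(≡1) mod 3; (1|3)=+1, (1|3)=+1; (−1)^{-6·0·1}·(+1)^0·(+1)^-6 = +1.
v=2: v_2(a)=12, v_2(b)=15; units ≡ 3, 1 (mod 8); ε·ε+αω+βω = 1·0+12·0+15·1 ≡ 1  ⇒  (a,b)_2 = -1.
v=13: a=13^6·(≡12), b=13^3·(≡1) mod 13; (12|13)=+1, (1|13)=+1; (−1)^{6·3·6}·(+1)^3·(+1)^6 = +1.
v=47: a=47^5·(≡16), b=47^3·(≡25) mod 47; (16|47)=+1, (25|47)=+1; (−1)^{5·3·23}·(+1)^3·(+1)^5 = -1.
v=19: a=19^0·(≡17), b=19^-2·(≡5) mod 19; (17|19)=+1, (5|19)=+1; (−1)^{0·-2·9}·(+1)^-2·(+1)^0 = +1.
v=∞: -1172885 < 0 and 52546 > 0  ⇒  (a,b)_∞ = +1.
v=29: a=29^2·(≡23), b=29^0·(≡14) mod 29; (23|29)=+1, (14|29)=-1; (−1)^{2·0·14}·(+1)^0·(-1)^2 = +1.
Ram(-1172885, 52546) = {2, 23, 43, 47}; no ℚ_2-point on the conic.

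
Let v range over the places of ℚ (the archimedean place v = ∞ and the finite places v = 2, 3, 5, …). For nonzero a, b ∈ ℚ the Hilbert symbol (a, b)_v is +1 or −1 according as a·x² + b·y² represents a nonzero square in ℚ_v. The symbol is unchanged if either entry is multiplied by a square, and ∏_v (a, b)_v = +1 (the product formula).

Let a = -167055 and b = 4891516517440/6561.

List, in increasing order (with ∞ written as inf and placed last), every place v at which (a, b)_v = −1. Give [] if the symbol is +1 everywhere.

Mod squares: a ≡ -167055, b ≡ 76429945585. Check v ∈ {∞, 2, 3, 5, 7, 19, 29, 37, 43, 47, 53}.
v=47: a=47^0·(≡30), b=47^1·(≡17) mod 47; (30|47)=-1, (17|47)=+1; (−1)^{0·1·23}·(-1)^1·(+1)^0 = -1.
v=7: a=7^1·(≡5), b=7^1·(≡3) mod 7; (5|7)=-1, (3|7)=-1; (−1)^{1·1·3}·(-1)^1·(-1)^1 = -1.
v=37: a=37^1·(≡36), b=37^1·(≡1) mod 37; (36|37)=+1, (1|37)=+1; (−1)^{1·1·18}·(+1)^1·(+1)^1 = +1.
v=43: a=43^1·(≡28), b=43^1·(≡32) mod 43; (28|43)=-1, (32|43)=-1; (−1)^{1·1·21}·(-1)^1·(-1)^1 = -1.
v=19: a=19^0·(≡12), b=19^1·(≡8) mod 19; (12|19)=-1, (8|19)=-1; (−1)^{0·1·9}·(-1)^1·(-1)^0 = -1.
v=∞: -167055 < 0 and 76429945585 > 0  ⇒  (a,b)_∞ = +1.
v=3: a=3^1·(≡1), b=3^-8·(≡1) mod 3; (1|3)=+1, (1|3)=+1; (−1)^{1·-8·1}·(+1)^-8·(+1)^1 = +1.
v=2: v_2(a)=0, v_2(b)=6; units ≡ 1, 1 (mod 8); ε·ε+αω+βω = 0·0+0·0+6·0 ≡ 0  ⇒  (a,b)_2 = +1.
v=5: a=5^1·(≡4), b=5^1·(≡3) mod 5; (4|5)=+1, (3|5)=-1; (−1)^{1·1·2}·(+1)^1·(-1)^1 = -1.
v=53: a=53^0·(≡1), b=53^1·(≡11) mod 53; (1|53)=+1, (11|53)=+1; (−1)^{0·1·26}·(+1)^1·(+1)^0 = +1.
v=29: a=29^0·(≡14), b=29^1·(≡25) mod 29; (14|29)=-1, (25|29)=+1; (−1)^{0·1·14}·(-1)^1·(+1)^0 = -1.
(-167055, 76429945585 / ℚ) ramifies at {5, 7, 19, 29, 43, 47}: a division algebra.

[5, 7, 19, 29, 43, 47]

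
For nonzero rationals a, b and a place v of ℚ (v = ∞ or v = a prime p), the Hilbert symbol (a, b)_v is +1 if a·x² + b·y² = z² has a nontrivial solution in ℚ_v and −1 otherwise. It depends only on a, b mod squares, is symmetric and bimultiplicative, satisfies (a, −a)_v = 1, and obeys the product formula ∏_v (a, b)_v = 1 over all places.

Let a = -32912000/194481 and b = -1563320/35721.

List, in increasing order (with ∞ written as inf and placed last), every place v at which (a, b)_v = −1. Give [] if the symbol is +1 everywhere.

[2, inf]

Mod squares: a ≡ -170, b ≡ -3230. Check v ∈ {∞, 2, 3, 5, 7, 11, 17, 19}.
v=19: a=19^0·(≡16), b=19^1·(≡9) mod 19; (16|19)=+1, (9|19)=+1; (−1)^{0·1·9}·(+1)^1·(+1)^0 = +1.
v=5: a=5^3·(≡4), b=5^1·(≡1) mod 5; (4|5)=+1, (1|5)=+1; (−1)^{3·1·2}·(+1)^1·(+1)^3 = +1.
v=3: a=3^-4·(≡1), b=3^-6·(≡1) mod 3; (1|3)=+1, (1|3)=+1; (−1)^{-4·-6·1}·(+1)^-6·(+1)^-4 = +1.
v=11: a=11^2·(≡8), b=11^2·(≡4) mod 11; (8|11)=-1, (4|11)=+1; (−1)^{2·2·5}·(-1)^2·(+1)^2 = +1.
v=7: a=7^-4·(≡3), b=7^-2·(≡4) mod 7; (3|7)=-1, (4|7)=+1; (−1)^{-4·-2·3}·(-1)^-2·(+1)^-4 = +1.
v=∞: -170 < 0 and -3230 < 0  ⇒  (a,b)_∞ = -1.
v=17: a=17^1·(≡11), b=17^1·(≡11) mod 17; (11|17)=-1, (11|17)=-1; (−1)^{1·1·8}·(-1)^1·(-1)^1 = +1.
v=2: v_2(a)=7, v_2(b)=3; units ≡ 3, 1 (mod 8); ε·ε+αω+βω = 1·0+7·0+3·1 ≡ 1  ⇒  (a,b)_2 = -1.
Ram(-170, -3230) = {2, ∞}; no ℚ_2-point on the conic.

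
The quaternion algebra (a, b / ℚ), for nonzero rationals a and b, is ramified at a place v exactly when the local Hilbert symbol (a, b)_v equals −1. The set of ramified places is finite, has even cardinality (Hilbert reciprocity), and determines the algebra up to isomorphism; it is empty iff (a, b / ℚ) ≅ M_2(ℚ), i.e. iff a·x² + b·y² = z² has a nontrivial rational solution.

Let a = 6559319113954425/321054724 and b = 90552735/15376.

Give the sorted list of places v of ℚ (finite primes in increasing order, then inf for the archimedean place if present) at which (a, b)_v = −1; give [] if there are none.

[5, 13]

(a, b) ≡ (273, 15) mod (ℚ^×)²; places V = {2, 3, 5, 7, 13, 17, 19, 31, ∞}.
(a,b)_∞: sgn(273)=+, sgn(15)=+, so +1.
(a,b)_2: α=-2, β=-4; u≡1, v≡7 (mod 8); ε(u)ε(v)=0·1, αω(v)=-2·0, βω(u)=-4·0; sum ≡ 0  ⇒  +1.
(a,b)_31: α=-2, u≡19; β=-2, v≡29 (mod 31); (19|31)=+1, (29|31)=-1; sign (−1)^0·+1^-2·-1^-2 = +1.
(a,b)_3: α=9, u≡1; β=7, v≡2 (mod 3); (1|3)=+1, (2|3)=-1; sign (−1)^1·+1^7·-1^9 = +1.
(a,b)_7: α=5, u≡4; β=2, v≡2 (mod 7); (4|7)=+1, (2|7)=+1; sign (−1)^0·+1^2·+1^5 = +1.
(a,b)_5: α=2, u≡3; β=1, v≡2 (mod 5); (3|5)=-1, (2|5)=-1; sign (−1)^0·-1^1·-1^2 = -1.
(a,b)_13: α=3, u≡11; β=2, v≡2 (mod 13); (11|13)=-1, (2|13)=-1; sign (−1)^0·-1^2·-1^3 = -1.
(a,b)_17: α=-4, u≡13; β=0, v≡1 (mod 17); (13|17)=+1, (1|17)=+1; sign (−1)^0·+1^0·+1^-4 = +1.
(a,b)_19: α=2, u≡6; β=0, v≡13 (mod 19); (6|19)=+1, (13|19)=-1; sign (−1)^0·+1^0·-1^2 = +1.
|Ram(273, 15)| = 2, even; anisotropic at {5, 13}.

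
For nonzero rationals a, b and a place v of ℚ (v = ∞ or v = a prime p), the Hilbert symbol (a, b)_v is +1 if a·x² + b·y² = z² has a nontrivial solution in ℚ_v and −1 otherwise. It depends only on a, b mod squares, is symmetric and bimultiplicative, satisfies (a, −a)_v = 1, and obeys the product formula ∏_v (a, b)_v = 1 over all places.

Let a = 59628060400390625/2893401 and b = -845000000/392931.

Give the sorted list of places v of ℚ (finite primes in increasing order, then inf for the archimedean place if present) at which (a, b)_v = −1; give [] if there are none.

[5, 23]

(a, b) ≡ (1265, -55) mod (ℚ^×)²; places V = {2, 3, 5, 7, 11, 13, 23, ∞}.
(a,b)_11: α=1, u≡9; β=-1, v≡6 (mod 11); (9|11)=+1, (6|11)=-1; sign (−1)^1·+1^-1·-1^1 = +1.
(a,b)_3: α=-10, u≡2; β=-6, v≡2 (mod 3); (2|3)=-1, (2|3)=-1; sign (−1)^0·-1^-6·-1^-10 = +1.
(a,b)_2: α=0, β=6; u≡1, v≡1 (mod 8); ε(u)ε(v)=0·0, αω(v)=0·0, βω(u)=6·0; sum ≡ 0  ⇒  +1.
(a,b)_7: α=-2, u≡6; β=-2, v≡4 (mod 7); (6|7)=-1, (4|7)=+1; sign (−1)^0·-1^-2·+1^-2 = +1.
(a,b)_5: α=11, u≡2; β=7, v≡4 (mod 5); (2|5)=-1, (4|5)=+1; sign (−1)^0·-1^7·+1^11 = -1.
(a,b)_∞: sgn(1265)=+, sgn(-55)=−, so +1.
(a,b)_23: α=1, u≡3; β=0, v≡10 (mod 23); (3|23)=+1, (10|23)=-1; sign (−1)^0·+1^0·-1^1 = -1.
(a,b)_13: α=6, u≡12; β=2, v≡10 (mod 13); (12|13)=+1, (10|13)=+1; sign (−1)^0·+1^2·+1^6 = +1.
(1265, -55 / ℚ) ramifies at {5, 23}: a division algebra.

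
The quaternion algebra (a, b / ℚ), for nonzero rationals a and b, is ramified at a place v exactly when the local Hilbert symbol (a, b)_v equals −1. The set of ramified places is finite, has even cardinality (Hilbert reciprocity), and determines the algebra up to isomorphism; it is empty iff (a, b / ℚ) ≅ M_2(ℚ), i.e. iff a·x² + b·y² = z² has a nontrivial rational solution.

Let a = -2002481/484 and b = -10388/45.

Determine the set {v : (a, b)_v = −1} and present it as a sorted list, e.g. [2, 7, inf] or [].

(a, b) ≡ (-41, -265) mod (ℚ^×)²; places V = {2, 3, 5, 7, 11, 13, 17, 41, 53, ∞}.
(a,b)_7: α=0, u≡2; β=2, v≡4 (mod 7); (2|7)=+1, (4|7)=+1; sign (−1)^0·+1^2·+1^0 = +1.
(a,b)_5: α=0, u≡1; β=-1, v≡3 (mod 5); (1|5)=+1, (3|5)=-1; sign (−1)^0·+1^-1·-1^0 = +1.
(a,b)_13: α=2, u≡11; β=0, v≡2 (mod 13); (11|13)=-1, (2|13)=-1; sign (−1)^0·-1^0·-1^2 = +1.
(a,b)_11: α=-2, u≡9; β=0, v≡7 (mod 11); (9|11)=+1, (7|11)=-1; sign (−1)^0·+1^0·-1^-2 = +1.
(a,b)_2: α=-2, β=2; u≡7, v≡7 (mod 8); ε(u)ε(v)=1·1, αω(v)=-2·0, βω(u)=2·0; sum ≡ 1  ⇒  -1.
(a,b)_41: α=1, u≡32; β=0, v≡27 (mod 41); (32|41)=+1, (27|41)=-1; sign (−1)^0·+1^0·-1^1 = -1.
(a,b)_∞: sgn(-41)=−, sgn(-265)=−, so -1.
(a,b)_3: α=0, u≡1; β=-2, v≡2 (mod 3); (1|3)=+1, (2|3)=-1; sign (−1)^0·+1^-2·-1^0 = +1.
(a,b)_17: α=2, u≡3; β=0, v≡3 (mod 17); (3|17)=-1, (3|17)=-1; sign (−1)^0·-1^0·-1^2 = +1.
(a,b)_53: α=0, u≡48; β=1, v≡51 (mod 53); (48|53)=-1, (51|53)=-1; sign (−1)^0·-1^1·-1^0 = -1.
(-41, -265 / ℚ) ramifies at {2, 41, 53, ∞}: a division algebra.

[2, 41, 53, inf]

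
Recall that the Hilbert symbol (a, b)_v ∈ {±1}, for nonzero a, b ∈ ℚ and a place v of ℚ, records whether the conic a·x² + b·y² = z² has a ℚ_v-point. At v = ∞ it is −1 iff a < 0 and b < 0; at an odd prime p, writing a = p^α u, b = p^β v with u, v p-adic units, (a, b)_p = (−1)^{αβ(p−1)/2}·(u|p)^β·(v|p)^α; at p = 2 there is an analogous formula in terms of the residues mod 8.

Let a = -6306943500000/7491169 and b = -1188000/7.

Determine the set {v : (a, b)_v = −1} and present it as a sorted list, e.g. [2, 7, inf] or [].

(a, b) ≡ (-286, -2310) mod (ℚ^×)²; places V = {2, 3, 5, 7, 11, 13, 17, 23, ∞}.
(a,b)_2: α=5, β=5; u≡1, v≡5 (mod 8); ε(u)ε(v)=0·0, αω(v)=5·1, βω(u)=5·0; sum ≡ 1  ⇒  -1.
(a,b)_11: α=3, u≡2; β=1, v≡6 (mod 11); (2|11)=-1, (6|11)=-1; sign (−1)^1·-1^1·-1^3 = -1.
(a,b)_7: α=-2, u≡4; β=-1, v≡5 (mod 7); (4|7)=+1, (5|7)=-1; sign (−1)^0·+1^-1·-1^-2 = +1.
(a,b)_17: α=-2, u≡11; β=0, v≡4 (mod 17); (11|17)=-1, (4|17)=+1; sign (−1)^0·-1^0·+1^-2 = +1.
(a,b)_23: α=-2, u≡2; β=0, v≡6 (mod 23); (2|23)=+1, (6|23)=+1; sign (−1)^0·+1^0·+1^-2 = +1.
(a,b)_5: α=6, u≡4; β=3, v≡3 (mod 5); (4|5)=+1, (3|5)=-1; sign (−1)^0·+1^3·-1^6 = +1.
(a,b)_13: α=1, u≡3; β=0, v≡10 (mod 13); (3|13)=+1, (10|13)=+1; sign (−1)^0·+1^0·+1^1 = +1.
(a,b)_3: α=6, u≡2; β=3, v≡1 (mod 3); (2|3)=-1, (1|3)=+1; sign (−1)^0·-1^3·+1^6 = -1.
(a,b)_∞: sgn(-286)=−, sgn(-2310)=−, so -1.
Ram(-286, -2310) = {2, 3, 11, ∞}; no ℚ_2-point on the conic.

[2, 3, 11, inf]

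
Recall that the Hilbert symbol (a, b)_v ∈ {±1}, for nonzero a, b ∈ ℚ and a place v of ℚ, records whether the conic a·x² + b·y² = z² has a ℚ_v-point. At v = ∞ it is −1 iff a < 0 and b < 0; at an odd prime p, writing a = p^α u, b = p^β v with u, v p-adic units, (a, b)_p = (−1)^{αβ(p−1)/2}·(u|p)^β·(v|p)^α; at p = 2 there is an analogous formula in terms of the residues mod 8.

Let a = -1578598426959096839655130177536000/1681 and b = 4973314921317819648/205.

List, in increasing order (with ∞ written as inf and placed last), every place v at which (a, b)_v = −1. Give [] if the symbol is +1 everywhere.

Mod squares: a ≡ -62985, b ≡ 1585265. Check v ∈ {∞, 2, 3, 5, 11, 13, 17, 19, 23, 31, 37, 41}.
v=5: a=5^3·(≡2), b=5^-1·(≡3) mod 5; (2|5)=-1, (3|5)=-1; (−1)^{3·-1·2}·(-1)^-1·(-1)^3 = +1.
v=13: a=13^3·(≡1), b=13^2·(≡5) mod 13; (1|13)=+1, (5|13)=-1; (−1)^{3·2·6}·(+1)^2·(-1)^3 = -1.
v=11: a=11^0·(≡1), b=11^1·(≡3) mod 11; (1|11)=+1, (3|11)=+1; (−1)^{0·1·5}·(+1)^1·(+1)^0 = +1.
v=23: a=23^2·(≡2), b=23^2·(≡8) mod 23; (2|23)=+1, (8|23)=+1; (−1)^{2·2·11}·(+1)^2·(+1)^2 = +1.
v=37: a=37^4·(≡16), b=37^1·(≡16) mod 37; (16|37)=+1, (16|37)=+1; (−1)^{4·1·18}·(+1)^1·(+1)^4 = +1.
v=∞: -62985 < 0 and 1585265 > 0  ⇒  (a,b)_∞ = +1.
v=31: a=31^2·(≡14), b=31^2·(≡7) mod 31; (14|31)=+1, (7|31)=+1; (−1)^{2·2·15}·(+1)^2·(+1)^2 = +1.
v=3: a=3^7·(≡2), b=3^4·(≡2) mod 3; (2|3)=-1, (2|3)=-1; (−1)^{7·4·1}·(-1)^4·(-1)^7 = -1.
v=2: v_2(a)=16, v_2(b)=8; units ≡ 7, 1 (mod 8); ε·ε+αω+βω = 1·0+16·0+8·0 ≡ 0  ⇒  (a,b)_2 = +1.
v=17: a=17^1·(≡2), b=17^0·(≡2) mod 17; (2|17)=+1, (2|17)=+1; (−1)^{1·0·8}·(+1)^0·(+1)^1 = +1.
v=19: a=19^5·(≡10), b=19^3·(≡7) mod 19; (10|19)=-1, (7|19)=+1; (−1)^{5·3·9}·(-1)^3·(+1)^5 = +1.
v=41: a=41^-2·(≡20), b=41^-1·(≡33) mod 41; (20|41)=+1, (33|41)=+1; (−1)^{-2·-1·20}·(+1)^-1·(+1)^-2 = +1.
Ram(-62985, 1585265) = {3, 13}; no ℚ_3-point on the conic.

[3, 13]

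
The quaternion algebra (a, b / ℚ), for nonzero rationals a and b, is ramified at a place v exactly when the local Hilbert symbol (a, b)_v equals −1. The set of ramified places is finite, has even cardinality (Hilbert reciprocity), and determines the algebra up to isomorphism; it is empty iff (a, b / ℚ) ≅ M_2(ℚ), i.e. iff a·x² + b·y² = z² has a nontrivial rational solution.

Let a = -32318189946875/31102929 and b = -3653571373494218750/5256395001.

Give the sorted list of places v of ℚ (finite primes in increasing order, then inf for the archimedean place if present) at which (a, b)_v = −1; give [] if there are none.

[2, 5, 19, inf]

Mod squares: a ≡ -35, b ≡ -3230. Check v ∈ {∞, 2, 3, 5, 7, 11, 13, 17, 19}.
v=7: a=7^3·(≡2), b=7^4·(≡2) mod 7; (2|7)=+1, (2|7)=+1; (−1)^{3·4·3}·(+1)^4·(+1)^3 = +1.
v=2: v_2(a)=0, v_2(b)=1; units ≡ 5, 1 (mod 8); ε·ε+αω+βω = 0·0+0·0+1·1 ≡ 1  ⇒  (a,b)_2 = -1.
v=13: a=13^-4·(≡9), b=13^-6·(≡5) mod 13; (9|13)=+1, (5|13)=-1; (−1)^{-4·-6·6}·(+1)^-6·(-1)^-4 = +1.
v=5: a=5^5·(≡3), b=5^7·(≡4) mod 5; (3|5)=-1, (4|5)=+1; (−1)^{5·7·2}·(-1)^7·(+1)^5 = -1.
v=3: a=3^-2·(≡1), b=3^-2·(≡1) mod 3; (1|3)=+1, (1|3)=+1; (−1)^{-2·-2·1}·(+1)^-2·(+1)^-2 = +1.
v=19: a=19^2·(≡13), b=19^3·(≡9) mod 19; (13|19)=-1, (9|19)=+1; (−1)^{2·3·9}·(-1)^3·(+1)^2 = -1.
v=∞: -35 < 0 and -3230 < 0  ⇒  (a,b)_∞ = -1.
v=17: a=17^4·(≡2), b=17^5·(≡11) mod 17; (2|17)=+1, (11|17)=-1; (−1)^{4·5·8}·(+1)^5·(-1)^4 = +1.
v=11: a=11^-2·(≡3), b=11^-2·(≡5) mod 11; (3|11)=+1, (5|11)=+1; (−1)^{-2·-2·5}·(+1)^-2·(+1)^-2 = +1.
Ram(-35, -3230) = {2, 5, 19, ∞}; no ℚ_2-point on the conic.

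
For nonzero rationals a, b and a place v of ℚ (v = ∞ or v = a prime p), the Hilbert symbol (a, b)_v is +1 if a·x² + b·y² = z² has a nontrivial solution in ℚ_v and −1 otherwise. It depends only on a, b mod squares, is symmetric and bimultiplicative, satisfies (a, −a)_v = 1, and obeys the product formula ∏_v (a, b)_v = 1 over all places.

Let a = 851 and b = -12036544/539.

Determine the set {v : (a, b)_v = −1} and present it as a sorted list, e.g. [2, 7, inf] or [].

[2, 13]

Mod squares: a ≡ 851, b ≡ -2068781. Check v ∈ {∞, 2, 7, 11, 13, 17, 23, 37}.
v=∞: 851 > 0 and -2068781 < 0  ⇒  (a,b)_∞ = +1.
v=11: a=11^0·(≡4), b=11^-1·(≡6) mod 11; (4|11)=+1, (6|11)=-1; (−1)^{0·-1·5}·(+1)^-1·(-1)^0 = +1.
v=7: a=7^0·(≡4), b=7^-2·(≡3) mod 7; (4|7)=+1, (3|7)=-1; (−1)^{0·-2·3}·(+1)^-2·(-1)^0 = +1.
v=23: a=23^1·(≡14), b=23^1·(≡6) mod 23; (14|23)=-1, (6|23)=+1; (−1)^{1·1·11}·(-1)^1·(+1)^1 = +1.
v=37: a=37^1·(≡23), b=37^1·(≡19) mod 37; (23|37)=-1, (19|37)=-1; (−1)^{1·1·18}·(-1)^1·(-1)^1 = +1.
v=17: a=17^0·(≡1), b=17^1·(≡10) mod 17; (1|17)=+1, (10|17)=-1; (−1)^{0·1·8}·(+1)^1·(-1)^0 = +1.
v=13: a=13^0·(≡6), b=13^1·(≡4) mod 13; (6|13)=-1, (4|13)=+1; (−1)^{0·1·6}·(-1)^1·(+1)^0 = -1.
v=2: v_2(a)=0, v_2(b)=6; units ≡ 3, 3 (mod 8); ε·ε+αω+βω = 1·1+0·1+6·1 ≡ 1  ⇒  (a,b)_2 = -1.
(851, -2068781 / ℚ) ramifies at {2, 13}: a division algebra.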